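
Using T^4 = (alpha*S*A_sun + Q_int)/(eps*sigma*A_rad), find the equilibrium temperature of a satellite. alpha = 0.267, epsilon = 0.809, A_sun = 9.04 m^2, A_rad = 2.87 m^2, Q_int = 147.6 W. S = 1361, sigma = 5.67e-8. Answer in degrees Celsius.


Numerator = alpha*S*A_sun + Q_int = 0.267*1361*9.04 + 147.6 = 3432.6185 W
Denominator = eps*sigma*A_rad = 0.809*5.67e-8*2.87 = 1.3164776e-07 W/K^4
T^4 = 2.6074264e+10 K^4
T = 401.8399 K = 128.6899 C

128.6899 degrees Celsius


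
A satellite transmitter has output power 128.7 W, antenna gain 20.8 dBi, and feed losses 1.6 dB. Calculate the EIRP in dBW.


Pt = 128.7 W = 21.0958 dBW
EIRP = Pt_dBW + Gt - losses = 21.0958 + 20.8 - 1.6 = 40.2958 dBW

40.2958 dBW


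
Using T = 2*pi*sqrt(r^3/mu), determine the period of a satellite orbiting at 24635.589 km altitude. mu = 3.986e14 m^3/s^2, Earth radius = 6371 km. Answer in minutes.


r = 31006.5890 km = 3.1006589e+07 m
T = 2*pi*sqrt(r^3/mu) = 2*pi*sqrt(2.981e+22 / 3.986e14)
T = 54336.5688 s = 905.6095 min

905.6095 minutes


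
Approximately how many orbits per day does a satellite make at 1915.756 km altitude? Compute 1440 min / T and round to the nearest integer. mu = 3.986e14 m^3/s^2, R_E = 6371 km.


r = 8.286756e+06 m
T = 2*pi*sqrt(r^3/mu) = 7507.3739 s = 125.1229 min
revs/day = 1440 / 125.1229 = 11.5087
Rounded: 12 revolutions per day

12 revolutions per day


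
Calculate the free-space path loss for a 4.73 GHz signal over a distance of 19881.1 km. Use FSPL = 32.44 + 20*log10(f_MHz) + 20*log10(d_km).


f = 4.73 GHz = 4730.0000 MHz
d = 19881.1 km
FSPL = 32.44 + 20*log10(4730.0000) + 20*log10(19881.1)
FSPL = 32.44 + 73.4972 + 85.9688
FSPL = 191.9060 dB

191.9060 dB


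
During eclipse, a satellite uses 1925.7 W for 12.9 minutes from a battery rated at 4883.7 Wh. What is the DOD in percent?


E_used = P * t / 60 = 1925.7 * 12.9 / 60 = 414.0255 Wh
DOD = E_used / E_total * 100 = 414.0255 / 4883.7 * 100
DOD = 8.4777 %

8.4777 %


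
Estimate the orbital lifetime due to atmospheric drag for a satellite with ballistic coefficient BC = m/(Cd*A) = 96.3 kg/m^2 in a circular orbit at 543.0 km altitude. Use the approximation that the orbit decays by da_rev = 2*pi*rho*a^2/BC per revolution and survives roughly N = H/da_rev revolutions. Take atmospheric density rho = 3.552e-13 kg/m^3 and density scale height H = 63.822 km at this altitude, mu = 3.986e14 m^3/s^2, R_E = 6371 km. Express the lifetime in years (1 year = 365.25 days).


a = R_E + alt = 6914.0000 km = 6.914e+06 m
da_rev = 2*pi*rho*a^2/BC = 2*pi*3.552e-13*(6.914e+06)^2/96.3 = 1.107861 m per revolution
N = H/da_rev = 63822.0000 m / 1.107861 m = 57608.3081 revolutions
P = 2*pi*sqrt(a^3/mu) = 5721.4392 s
lifetime = N*P = 57608.3081 * 5721.4392 = 3.2960243e+08 s = 3814.8429 days
years = 3814.8429 / 365.25 = 10.4445 years

10.4445 years


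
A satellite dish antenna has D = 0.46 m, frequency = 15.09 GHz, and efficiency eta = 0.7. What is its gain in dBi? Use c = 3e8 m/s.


lambda = c/f = 3e8 / 1.509e+10 = 0.01988072 m
G = eta*(pi*D/lambda)^2 = 0.7*(pi*0.46/0.01988072)^2
G = 3698.7027 (linear)
G = 10*log10(3698.7027) = 35.6805 dBi

35.6805 dBi


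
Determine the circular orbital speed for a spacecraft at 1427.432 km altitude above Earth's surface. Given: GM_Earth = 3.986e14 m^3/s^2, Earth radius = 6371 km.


r = R_E + alt = 6371.0 + 1427.432 = 7798.4320 km = 7.798432e+06 m
v = sqrt(mu/r) = sqrt(3.986e14 / 7.798432e+06) = 7149.3244 m/s = 7.1493 km/s

7.1493 km/s


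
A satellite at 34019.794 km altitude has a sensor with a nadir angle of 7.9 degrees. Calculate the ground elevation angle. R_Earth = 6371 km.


r = R_E + alt = 40390.7940 km
Law of sines in the satellite / Earth-center / ground-point triangle:
  sin(nadir)/R_E = sin(90 + el)/r  =>  cos(el) = (r/R_E)*sin(nadir)
cos(el) = (40390.7940 / 6371.0000) * sin(7.9 deg) = 0.8713694
el = arccos(0.8713694) = 29.3818 deg
(Earth-central angle = 90 - nadir - el = 52.7182 deg)

29.3818 degrees


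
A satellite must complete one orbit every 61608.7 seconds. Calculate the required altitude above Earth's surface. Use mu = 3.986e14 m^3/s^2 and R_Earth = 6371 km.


T = 61608.7 s
r = (mu*T^2/(4*pi^2))^(1/3) = (3.986e14 * 61608.7^2 / (4*pi^2))^(1/3)
r = 3.3714797e+07 m = 33714.7970 km
alt = r - R_E = 33714.7970 - 6371 = 27343.7970 km

27343.7970 km


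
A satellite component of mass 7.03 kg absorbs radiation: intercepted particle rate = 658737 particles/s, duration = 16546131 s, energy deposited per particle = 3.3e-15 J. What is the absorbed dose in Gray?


Total energy deposited = rate * time * E_per
  = 658737 * 16546131 * 3.3e-15 = 0.03596851 J
Dose = E_total / mass = 0.03596851 / 7.03
Dose = 0.005116431 Gy

0.0051 Gy


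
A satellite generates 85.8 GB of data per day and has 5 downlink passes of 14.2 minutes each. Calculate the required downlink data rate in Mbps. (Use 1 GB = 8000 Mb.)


total contact time = 5 * 14.2 * 60 = 4260.0000 s
data = 85.8 GB = 686400.0000 Mb
rate = 686400.0000 / 4260.0000 = 161.1268 Mbps

161.1268 Mbps


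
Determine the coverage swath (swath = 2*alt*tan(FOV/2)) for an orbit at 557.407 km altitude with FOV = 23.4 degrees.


FOV = 23.4 deg = 0.408407 rad
swath = 2 * alt * tan(FOV/2) = 2 * 557.407 * tan(0.2042035)
swath = 2 * 557.407 * 0.20709
swath = 230.8669 km

230.8669 km


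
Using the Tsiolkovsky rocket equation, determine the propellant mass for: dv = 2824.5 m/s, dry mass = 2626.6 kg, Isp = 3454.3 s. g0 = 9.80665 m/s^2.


ve = Isp * g0 = 3454.3 * 9.80665 = 33875.111095 m/s
mass ratio = exp(dv/ve) = exp(2824.5/33875.111095) = 1.08695456
m_prop = m_dry * (mr - 1) = 2626.6 * (1.08695456 - 1)
m_prop = 228.3948 kg

228.3948 kg


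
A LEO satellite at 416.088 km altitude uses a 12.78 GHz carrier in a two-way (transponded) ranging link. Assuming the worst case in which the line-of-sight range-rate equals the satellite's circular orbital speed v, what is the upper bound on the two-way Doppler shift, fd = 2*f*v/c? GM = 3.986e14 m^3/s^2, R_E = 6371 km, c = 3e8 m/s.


r = 6.787088e+06 m
v = sqrt(mu/r) = 7663.4955 m/s (worst-case radial velocity)
f = 12.78 GHz = 1.278e+10 Hz
fd = 2*f*v/c = 2*1.278e+10*7663.4955/3.0e+08
fd = 652929.8171 Hz

652929.8171 Hz


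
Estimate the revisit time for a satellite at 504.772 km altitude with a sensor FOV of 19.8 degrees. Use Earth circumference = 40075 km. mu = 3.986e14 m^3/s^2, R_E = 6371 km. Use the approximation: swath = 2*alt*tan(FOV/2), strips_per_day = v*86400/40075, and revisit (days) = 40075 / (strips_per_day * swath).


swath = 2*504.772*tan(0.1727876) = 176.1936 km
v = sqrt(mu/r) = 7613.9131 m/s = 7.6139 km/s
strips/day = v*86400/40075 = 7.6139*86400/40075 = 16.4153
coverage/day = strips * swath = 16.4153 * 176.1936 = 2892.2667 km
revisit = 40075 / 2892.2667 = 13.8559 days

13.8559 days


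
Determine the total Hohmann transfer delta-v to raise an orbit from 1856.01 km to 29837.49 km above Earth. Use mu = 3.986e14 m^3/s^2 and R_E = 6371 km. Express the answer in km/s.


r1 = 8227.0100 km = 8.22701e+06 m
r2 = 36208.4900 km = 3.620849e+07 m
dv1 = sqrt(mu/r1)*(sqrt(2*r2/(r1+r2)) - 1) = 1925.3129 m/s
dv2 = sqrt(mu/r2)*(1 - sqrt(2*r1/(r1+r2))) = 1298.9100 m/s
total dv = |dv1| + |dv2| = 1925.3129 + 1298.9100 = 3224.2229 m/s = 3.2242 km/s

3.2242 km/s


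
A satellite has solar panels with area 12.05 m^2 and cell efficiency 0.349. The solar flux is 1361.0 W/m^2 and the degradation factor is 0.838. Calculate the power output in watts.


P = area * eta * S * degradation
P = 12.05 * 0.349 * 1361.0 * 0.838
P = 4796.3914 W

4796.3914 W


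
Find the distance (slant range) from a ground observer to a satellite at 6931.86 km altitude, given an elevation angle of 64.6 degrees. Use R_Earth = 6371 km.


h = 6931.86 km, el = 64.6 deg
d = -R_E*sin(el) + sqrt((R_E*sin(el))^2 + 2*R_E*h + h^2)
d = -6371.0000*sin(1.1275) + sqrt((6371.0000*0.9033353)^2 + 2*6371.0000*6931.86 + 6931.86^2)
d = 7263.9977 km

7263.9977 km


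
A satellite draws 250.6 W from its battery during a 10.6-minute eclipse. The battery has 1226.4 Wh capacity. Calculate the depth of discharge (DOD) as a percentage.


E_used = P * t / 60 = 250.6 * 10.6 / 60 = 44.2727 Wh
DOD = E_used / E_total * 100 = 44.2727 / 1226.4 * 100
DOD = 3.6100 %

3.6100 %


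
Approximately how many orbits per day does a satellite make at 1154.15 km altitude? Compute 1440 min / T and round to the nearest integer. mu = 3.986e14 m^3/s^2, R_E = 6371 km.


r = 7.52515e+06 m
T = 2*pi*sqrt(r^3/mu) = 6496.5676 s = 108.2761 min
revs/day = 1440 / 108.2761 = 13.2993
Rounded: 13 revolutions per day

13 revolutions per day


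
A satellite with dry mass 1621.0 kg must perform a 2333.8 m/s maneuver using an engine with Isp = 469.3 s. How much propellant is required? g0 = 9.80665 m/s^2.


ve = Isp * g0 = 469.3 * 9.80665 = 4602.260845 m/s
mass ratio = exp(dv/ve) = exp(2333.8/4602.260845) = 1.66046651
m_prop = m_dry * (mr - 1) = 1621.0 * (1.66046651 - 1)
m_prop = 1070.6162 kg

1070.6162 kg


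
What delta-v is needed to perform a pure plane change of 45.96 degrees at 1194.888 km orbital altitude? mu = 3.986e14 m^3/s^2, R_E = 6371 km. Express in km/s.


r = 7565.8880 km = 7.565888e+06 m
V = sqrt(mu/r) = 7258.3632 m/s
di = 45.96 deg = 0.8021533 rad
dV = 2*V*sin(di/2) = 2*7258.3632*sin(0.4010767)
dV = 5667.4720 m/s = 5.6675 km/s

5.6675 km/s


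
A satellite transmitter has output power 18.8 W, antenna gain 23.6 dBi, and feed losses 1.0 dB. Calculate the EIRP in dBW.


Pt = 18.8 W = 12.7416 dBW
EIRP = Pt_dBW + Gt - losses = 12.7416 + 23.6 - 1.0 = 35.3416 dBW

35.3416 dBW


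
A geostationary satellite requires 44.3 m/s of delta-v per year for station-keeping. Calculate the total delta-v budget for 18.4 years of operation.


dV = rate * years = 44.3 * 18.4
dV = 815.1200 m/s

815.1200 m/s


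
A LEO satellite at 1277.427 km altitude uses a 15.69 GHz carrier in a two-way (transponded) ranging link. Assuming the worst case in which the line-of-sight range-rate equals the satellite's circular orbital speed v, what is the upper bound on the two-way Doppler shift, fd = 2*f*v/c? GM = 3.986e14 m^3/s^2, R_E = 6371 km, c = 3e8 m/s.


r = 7.648427e+06 m
v = sqrt(mu/r) = 7219.0921 m/s (worst-case radial velocity)
f = 15.69 GHz = 1.569e+10 Hz
fd = 2*f*v/c = 2*1.569e+10*7219.0921/3.0e+08
fd = 755117.0366 Hz

755117.0366 Hz


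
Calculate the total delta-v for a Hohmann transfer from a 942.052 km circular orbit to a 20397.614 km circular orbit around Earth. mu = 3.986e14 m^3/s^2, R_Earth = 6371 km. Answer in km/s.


r1 = 7313.0520 km = 7.313052e+06 m
r2 = 26768.6140 km = 2.6768614e+07 m
dv1 = sqrt(mu/r1)*(sqrt(2*r2/(r1+r2)) - 1) = 1870.3217 m/s
dv2 = sqrt(mu/r2)*(1 - sqrt(2*r1/(r1+r2))) = 1330.9321 m/s
total dv = |dv1| + |dv2| = 1870.3217 + 1330.9321 = 3201.2538 m/s = 3.2013 km/s

3.2013 km/s


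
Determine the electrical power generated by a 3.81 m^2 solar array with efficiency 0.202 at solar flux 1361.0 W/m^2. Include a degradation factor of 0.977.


P = area * eta * S * degradation
P = 3.81 * 0.202 * 1361.0 * 0.977
P = 1023.3614 W

1023.3614 W


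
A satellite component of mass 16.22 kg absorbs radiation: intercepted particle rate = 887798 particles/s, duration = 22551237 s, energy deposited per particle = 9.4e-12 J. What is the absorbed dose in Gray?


Total energy deposited = rate * time * E_per
  = 887798 * 22551237 * 9.4e-12 = 188.1969 J
Dose = E_total / mass = 188.1969 / 16.22
Dose = 11.6028 Gy

11.6028 Gy


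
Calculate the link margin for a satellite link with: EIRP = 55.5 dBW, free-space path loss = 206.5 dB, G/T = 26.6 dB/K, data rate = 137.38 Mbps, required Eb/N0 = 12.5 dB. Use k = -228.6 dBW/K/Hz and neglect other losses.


C/N0 = EIRP - FSPL + G/T - k = 55.5 - 206.5 + 26.6 - (-228.6)
C/N0 = 104.2000 dB-Hz
R_b = 137.38 Mbps = 1.3738e+08 bps -> 10*log10(R_b) = 81.3792 dB-Hz
Eb/N0 = C/N0 - 10*log10(R_b) = 104.2000 - 81.3792 = 22.8208 dB
Margin = Eb/N0 - Eb/N0_req = 22.8208 - 12.5 = 10.3208 dB (link closes)

10.3208 dB


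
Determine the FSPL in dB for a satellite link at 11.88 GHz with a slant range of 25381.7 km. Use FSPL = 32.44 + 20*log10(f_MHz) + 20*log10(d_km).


f = 11.88 GHz = 11880.0000 MHz
d = 25381.7 km
FSPL = 32.44 + 20*log10(11880.0000) + 20*log10(25381.7)
FSPL = 32.44 + 81.4963 + 88.0904
FSPL = 202.0267 dB

202.0267 dB


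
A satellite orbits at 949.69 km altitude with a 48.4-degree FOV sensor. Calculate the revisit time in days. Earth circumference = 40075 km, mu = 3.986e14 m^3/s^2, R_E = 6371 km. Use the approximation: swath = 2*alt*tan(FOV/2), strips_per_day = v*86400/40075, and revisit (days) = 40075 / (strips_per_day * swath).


swath = 2*949.69*tan(0.4223697) = 853.6152 km
v = sqrt(mu/r) = 7378.9172 m/s = 7.3789 km/s
strips/day = v*86400/40075 = 7.3789*86400/40075 = 15.9086
coverage/day = strips * swath = 15.9086 * 853.6152 = 13579.8508 km
revisit = 40075 / 13579.8508 = 2.9511 days

2.9511 days


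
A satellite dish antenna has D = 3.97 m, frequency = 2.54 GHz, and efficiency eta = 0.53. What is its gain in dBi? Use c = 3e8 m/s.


lambda = c/f = 3e8 / 2.54e+09 = 0.1181102 m
G = eta*(pi*D/lambda)^2 = 0.53*(pi*3.97/0.1181102)^2
G = 5909.9193 (linear)
G = 10*log10(5909.9193) = 37.7158 dBi

37.7158 dBi


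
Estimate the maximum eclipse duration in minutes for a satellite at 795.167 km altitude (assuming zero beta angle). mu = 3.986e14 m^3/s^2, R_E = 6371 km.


r = 7166.1670 km
T = 100.6214 min
Eclipse fraction = arcsin(R_E/r)/pi = arcsin(6371.0000/7166.1670)/pi
= arcsin(0.8890387)/pi = 0.3486261
Eclipse duration = 0.3486261 * 100.6214 = 35.0792 min

35.0792 minutes


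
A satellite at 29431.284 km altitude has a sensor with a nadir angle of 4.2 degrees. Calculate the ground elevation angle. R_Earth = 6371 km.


r = R_E + alt = 35802.2840 km
Law of sines in the satellite / Earth-center / ground-point triangle:
  sin(nadir)/R_E = sin(90 + el)/r  =>  cos(el) = (r/R_E)*sin(nadir)
cos(el) = (35802.2840 / 6371.0000) * sin(4.2 deg) = 0.4115672
el = arccos(0.4115672) = 65.6967 deg
(Earth-central angle = 90 - nadir - el = 20.1033 deg)

65.6967 degrees


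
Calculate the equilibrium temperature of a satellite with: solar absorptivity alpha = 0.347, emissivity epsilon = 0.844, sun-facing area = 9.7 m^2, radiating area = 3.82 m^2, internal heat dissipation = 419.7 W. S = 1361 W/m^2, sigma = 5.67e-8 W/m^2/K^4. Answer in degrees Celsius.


Numerator = alpha*S*A_sun + Q_int = 0.347*1361*9.7 + 419.7 = 5000.6899 W
Denominator = eps*sigma*A_rad = 0.844*5.67e-8*3.82 = 1.8280534e-07 W/K^4
T^4 = 2.7355273e+10 K^4
T = 406.6870 K = 133.5370 C

133.5370 degrees Celsius


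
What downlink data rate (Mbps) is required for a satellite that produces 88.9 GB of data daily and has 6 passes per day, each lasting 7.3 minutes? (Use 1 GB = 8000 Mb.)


total contact time = 6 * 7.3 * 60 = 2628.0000 s
data = 88.9 GB = 711200.0000 Mb
rate = 711200.0000 / 2628.0000 = 270.6240 Mbps

270.6240 Mbps


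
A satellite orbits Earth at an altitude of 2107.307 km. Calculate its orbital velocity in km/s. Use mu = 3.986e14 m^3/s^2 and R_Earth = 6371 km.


r = R_E + alt = 6371.0 + 2107.307 = 8478.3070 km = 8.478307e+06 m
v = sqrt(mu/r) = sqrt(3.986e14 / 8.478307e+06) = 6856.6831 m/s = 6.8567 km/s

6.8567 km/s


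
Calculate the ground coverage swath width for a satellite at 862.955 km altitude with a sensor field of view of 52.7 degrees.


FOV = 52.7 deg = 0.9197885 rad
swath = 2 * alt * tan(FOV/2) = 2 * 862.955 * tan(0.4598943)
swath = 2 * 862.955 * 0.4953171
swath = 854.8727 km

854.8727 km


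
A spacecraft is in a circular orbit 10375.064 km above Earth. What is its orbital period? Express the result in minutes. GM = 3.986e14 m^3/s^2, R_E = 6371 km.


r = 16746.0640 km = 1.6746064e+07 m
T = 2*pi*sqrt(r^3/mu) = 2*pi*sqrt(4.6961098e+21 / 3.986e14)
T = 21566.5333 s = 359.4422 min

359.4422 minutes


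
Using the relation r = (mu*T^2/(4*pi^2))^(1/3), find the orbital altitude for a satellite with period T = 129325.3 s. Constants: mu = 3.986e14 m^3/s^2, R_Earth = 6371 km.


T = 129325.3 s
r = (mu*T^2/(4*pi^2))^(1/3) = (3.986e14 * 129325.3^2 / (4*pi^2))^(1/3)
r = 5.5273231e+07 m = 55273.2306 km
alt = r - R_E = 55273.2306 - 6371 = 48902.2306 km

48902.2306 km


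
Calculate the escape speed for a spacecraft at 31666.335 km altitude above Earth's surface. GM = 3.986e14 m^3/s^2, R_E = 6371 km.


r = 6371.0 + 31666.335 = 38037.3350 km = 3.8037335e+07 m
v_esc = sqrt(2*mu/r) = sqrt(2*3.986e14 / 3.8037335e+07)
v_esc = 4578.0297 m/s = 4.5780 km/s

4.5780 km/s


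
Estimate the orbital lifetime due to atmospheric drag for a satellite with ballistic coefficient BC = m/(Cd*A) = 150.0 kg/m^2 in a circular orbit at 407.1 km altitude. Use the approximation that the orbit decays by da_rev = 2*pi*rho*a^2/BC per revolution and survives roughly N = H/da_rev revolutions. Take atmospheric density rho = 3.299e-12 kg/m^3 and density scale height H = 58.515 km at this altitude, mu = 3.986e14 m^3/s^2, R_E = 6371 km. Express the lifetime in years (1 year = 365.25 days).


a = R_E + alt = 6778.1000 km = 6.7781e+06 m
da_rev = 2*pi*rho*a^2/BC = 2*pi*3.299e-12*(6.7781e+06)^2/150.0 = 6.348730 m per revolution
N = H/da_rev = 58515.0000 m / 6.348730 m = 9216.8038 revolutions
P = 2*pi*sqrt(a^3/mu) = 5553.5819 s
lifetime = N*P = 9216.8038 * 5553.5819 = 5.1186274e+07 s = 592.4337 days
years = 592.4337 / 365.25 = 1.6220 years

1.6220 years


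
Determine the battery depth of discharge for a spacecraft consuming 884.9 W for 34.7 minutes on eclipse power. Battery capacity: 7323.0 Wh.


E_used = P * t / 60 = 884.9 * 34.7 / 60 = 511.7672 Wh
DOD = E_used / E_total * 100 = 511.7672 / 7323.0 * 100
DOD = 6.9885 %

6.9885 %


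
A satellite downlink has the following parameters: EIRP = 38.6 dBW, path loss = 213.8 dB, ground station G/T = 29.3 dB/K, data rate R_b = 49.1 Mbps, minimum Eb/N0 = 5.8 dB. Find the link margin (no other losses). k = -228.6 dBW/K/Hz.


C/N0 = EIRP - FSPL + G/T - k = 38.6 - 213.8 + 29.3 - (-228.6)
C/N0 = 82.7000 dB-Hz
R_b = 49.1 Mbps = 4.91e+07 bps -> 10*log10(R_b) = 76.9108 dB-Hz
Eb/N0 = C/N0 - 10*log10(R_b) = 82.7000 - 76.9108 = 5.7892 dB
Margin = Eb/N0 - Eb/N0_req = 5.7892 - 5.8 = -0.01081492 dB (negative margin: link does not close)

-0.0108 dB


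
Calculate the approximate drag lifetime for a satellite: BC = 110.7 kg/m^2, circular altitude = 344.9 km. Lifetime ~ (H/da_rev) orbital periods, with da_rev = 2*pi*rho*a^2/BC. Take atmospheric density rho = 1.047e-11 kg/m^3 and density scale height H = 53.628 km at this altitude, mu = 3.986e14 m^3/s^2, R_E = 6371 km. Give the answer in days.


a = R_E + alt = 6715.9000 km = 6.7159e+06 m
da_rev = 2*pi*rho*a^2/BC = 2*pi*1.047e-11*(6.7159e+06)^2/110.7 = 26.803245 m per revolution
N = H/da_rev = 53628.0000 m / 26.803245 m = 2000.8025 revolutions
P = 2*pi*sqrt(a^3/mu) = 5477.3129 s
lifetime = N*P = 2000.8025 * 5477.3129 = 1.0959022e+07 s = 126.8405 days

126.8405 days


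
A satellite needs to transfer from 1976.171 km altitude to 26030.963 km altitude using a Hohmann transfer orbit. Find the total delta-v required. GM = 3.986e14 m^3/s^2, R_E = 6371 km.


r1 = 8347.1710 km = 8.347171e+06 m
r2 = 32401.9630 km = 3.2401963e+07 m
dv1 = sqrt(mu/r1)*(sqrt(2*r2/(r1+r2)) - 1) = 1804.1263 m/s
dv2 = sqrt(mu/r2)*(1 - sqrt(2*r1/(r1+r2))) = 1262.4222 m/s
total dv = |dv1| + |dv2| = 1804.1263 + 1262.4222 = 3066.5485 m/s = 3.0665 km/s

3.0665 km/s


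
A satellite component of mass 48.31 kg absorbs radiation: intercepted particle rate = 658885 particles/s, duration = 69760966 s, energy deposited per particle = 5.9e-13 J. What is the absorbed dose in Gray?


Total energy deposited = rate * time * E_per
  = 658885 * 69760966 * 5.9e-13 = 27.1190 J
Dose = E_total / mass = 27.1190 / 48.31
Dose = 0.5613543 Gy

0.5614 Gy


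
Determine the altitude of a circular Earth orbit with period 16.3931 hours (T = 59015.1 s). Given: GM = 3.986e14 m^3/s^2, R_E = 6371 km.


T = 59015.1 s
r = (mu*T^2/(4*pi^2))^(1/3) = (3.986e14 * 59015.1^2 / (4*pi^2))^(1/3)
r = 3.2761815e+07 m = 32761.8148 km
alt = r - R_E = 32761.8148 - 6371 = 26390.8148 km

26390.8148 km


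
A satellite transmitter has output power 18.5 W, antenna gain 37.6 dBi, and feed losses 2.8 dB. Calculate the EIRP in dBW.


Pt = 18.5 W = 12.6717 dBW
EIRP = Pt_dBW + Gt - losses = 12.6717 + 37.6 - 2.8 = 47.4717 dBW

47.4717 dBW


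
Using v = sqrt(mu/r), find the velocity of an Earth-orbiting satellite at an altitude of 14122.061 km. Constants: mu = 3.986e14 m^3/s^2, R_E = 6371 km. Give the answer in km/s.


r = R_E + alt = 6371.0 + 14122.061 = 20493.0610 km = 2.0493061e+07 m
v = sqrt(mu/r) = sqrt(3.986e14 / 2.0493061e+07) = 4410.2705 m/s = 4.4103 km/s

4.4103 km/s


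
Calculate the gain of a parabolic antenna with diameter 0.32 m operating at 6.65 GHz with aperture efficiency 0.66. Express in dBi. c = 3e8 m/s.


lambda = c/f = 3e8 / 6.65e+09 = 0.04511278 m
G = eta*(pi*D/lambda)^2 = 0.66*(pi*0.32/0.04511278)^2
G = 327.7513 (linear)
G = 10*log10(327.7513) = 25.1554 dBi

25.1554 dBi


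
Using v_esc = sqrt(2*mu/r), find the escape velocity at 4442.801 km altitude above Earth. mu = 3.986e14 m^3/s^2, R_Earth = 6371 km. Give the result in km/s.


r = 6371.0 + 4442.801 = 10813.8010 km = 1.0813801e+07 m
v_esc = sqrt(2*mu/r) = sqrt(2*3.986e14 / 1.0813801e+07)
v_esc = 8586.0707 m/s = 8.5861 km/s

8.5861 km/s


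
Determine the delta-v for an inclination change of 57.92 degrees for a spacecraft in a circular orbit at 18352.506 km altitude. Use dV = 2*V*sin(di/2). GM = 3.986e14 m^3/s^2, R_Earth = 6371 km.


r = 24723.5060 km = 2.4723506e+07 m
V = sqrt(mu/r) = 4015.2595 m/s
di = 57.92 deg = 1.0109 rad
dV = 2*V*sin(di/2) = 2*4015.2595*sin(0.5054474)
dV = 3888.3685 m/s = 3.8884 km/s

3.8884 km/s


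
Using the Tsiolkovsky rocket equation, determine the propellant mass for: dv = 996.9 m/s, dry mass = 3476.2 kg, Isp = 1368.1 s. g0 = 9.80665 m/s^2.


ve = Isp * g0 = 1368.1 * 9.80665 = 13416.477865 m/s
mass ratio = exp(dv/ve) = exp(996.9/13416.477865) = 1.07713437
m_prop = m_dry * (mr - 1) = 3476.2 * (1.07713437 - 1)
m_prop = 268.1345 kg

268.1345 kg


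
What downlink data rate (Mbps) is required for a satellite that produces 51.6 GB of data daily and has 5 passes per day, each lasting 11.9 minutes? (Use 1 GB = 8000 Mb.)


total contact time = 5 * 11.9 * 60 = 3570.0000 s
data = 51.6 GB = 412800.0000 Mb
rate = 412800.0000 / 3570.0000 = 115.6303 Mbps

115.6303 Mbps


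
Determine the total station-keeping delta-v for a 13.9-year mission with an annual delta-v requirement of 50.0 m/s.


dV = rate * years = 50.0 * 13.9
dV = 695.0000 m/s

695.0000 m/s


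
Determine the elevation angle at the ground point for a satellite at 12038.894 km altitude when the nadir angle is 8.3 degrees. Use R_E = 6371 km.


r = R_E + alt = 18409.8940 km
Law of sines in the satellite / Earth-center / ground-point triangle:
  sin(nadir)/R_E = sin(90 + el)/r  =>  cos(el) = (r/R_E)*sin(nadir)
cos(el) = (18409.8940 / 6371.0000) * sin(8.3 deg) = 0.4171374
el = arccos(0.4171374) = 65.3460 deg
(Earth-central angle = 90 - nadir - el = 16.3540 deg)

65.3460 degrees


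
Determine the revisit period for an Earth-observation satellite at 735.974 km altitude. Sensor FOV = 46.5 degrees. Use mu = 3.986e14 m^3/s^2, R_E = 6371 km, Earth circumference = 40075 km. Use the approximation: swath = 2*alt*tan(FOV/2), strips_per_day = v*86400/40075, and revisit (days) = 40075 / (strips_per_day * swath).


swath = 2*735.974*tan(0.4057891) = 632.3988 km
v = sqrt(mu/r) = 7489.0423 m/s = 7.4890 km/s
strips/day = v*86400/40075 = 7.4890*86400/40075 = 16.1461
coverage/day = strips * swath = 16.1461 * 632.3988 = 10210.7469 km
revisit = 40075 / 10210.7469 = 3.9248 days

3.9248 days


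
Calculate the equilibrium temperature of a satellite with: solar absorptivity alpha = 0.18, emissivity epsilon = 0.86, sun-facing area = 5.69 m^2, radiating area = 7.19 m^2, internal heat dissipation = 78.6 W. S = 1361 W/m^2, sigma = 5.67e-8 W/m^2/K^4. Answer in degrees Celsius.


Numerator = alpha*S*A_sun + Q_int = 0.18*1361*5.69 + 78.6 = 1472.5362 W
Denominator = eps*sigma*A_rad = 0.86*5.67e-8*7.19 = 3.5059878e-07 W/K^4
T^4 = 4.2000608e+09 K^4
T = 254.5739 K = -18.5761 C

-18.5761 degrees Celsius


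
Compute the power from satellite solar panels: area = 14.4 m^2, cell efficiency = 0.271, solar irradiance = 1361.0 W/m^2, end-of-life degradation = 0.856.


P = area * eta * S * degradation
P = 14.4 * 0.271 * 1361.0 * 0.856
P = 4546.3584 W

4546.3584 W


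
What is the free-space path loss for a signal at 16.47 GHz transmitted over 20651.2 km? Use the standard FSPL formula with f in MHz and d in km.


f = 16.47 GHz = 16470.0000 MHz
d = 20651.2 km
FSPL = 32.44 + 20*log10(16470.0000) + 20*log10(20651.2)
FSPL = 32.44 + 84.3339 + 86.2989
FSPL = 203.0728 dB

203.0728 dB


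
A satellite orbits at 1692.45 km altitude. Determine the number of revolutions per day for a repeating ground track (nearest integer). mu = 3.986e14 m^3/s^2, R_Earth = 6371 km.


r = 8.06345e+06 m
T = 2*pi*sqrt(r^3/mu) = 7205.9719 s = 120.0995 min
revs/day = 1440 / 120.0995 = 11.9901
Rounded: 12 revolutions per day

12 revolutions per day


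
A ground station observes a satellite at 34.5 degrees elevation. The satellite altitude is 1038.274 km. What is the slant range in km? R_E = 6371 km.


h = 1038.274 km, el = 34.5 deg
d = -R_E*sin(el) + sqrt((R_E*sin(el))^2 + 2*R_E*h + h^2)
d = -6371.0000*sin(0.6021386) + sqrt((6371.0000*0.5664062)^2 + 2*6371.0000*1038.274 + 1038.274^2)
d = 1619.1890 km

1619.1890 km


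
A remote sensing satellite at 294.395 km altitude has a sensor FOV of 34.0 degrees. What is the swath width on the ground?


FOV = 34.0 deg = 0.5934119 rad
swath = 2 * alt * tan(FOV/2) = 2 * 294.395 * tan(0.296706)
swath = 2 * 294.395 * 0.3057307
swath = 180.0112 km

180.0112 km


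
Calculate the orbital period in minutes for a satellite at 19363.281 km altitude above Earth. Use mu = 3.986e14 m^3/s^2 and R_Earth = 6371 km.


r = 25734.2810 km = 2.5734281e+07 m
T = 2*pi*sqrt(r^3/mu) = 2*pi*sqrt(1.704261e+22 / 3.986e14)
T = 41084.6205 s = 684.7437 min

684.7437 minutes


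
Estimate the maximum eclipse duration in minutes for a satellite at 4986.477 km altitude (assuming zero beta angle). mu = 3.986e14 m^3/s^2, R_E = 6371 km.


r = 11357.4770 km
T = 200.7626 min
Eclipse fraction = arcsin(R_E/r)/pi = arcsin(6371.0000/11357.4770)/pi
= arcsin(0.560952)/pi = 0.1895648
Eclipse duration = 0.1895648 * 200.7626 = 38.0575 min

38.0575 minutes


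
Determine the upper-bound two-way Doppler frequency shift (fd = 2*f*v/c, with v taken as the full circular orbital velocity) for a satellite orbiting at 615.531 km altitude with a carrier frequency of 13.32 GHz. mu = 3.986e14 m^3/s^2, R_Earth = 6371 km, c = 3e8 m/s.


r = 6.986531e+06 m
v = sqrt(mu/r) = 7553.3194 m/s (worst-case radial velocity)
f = 13.32 GHz = 1.332e+10 Hz
fd = 2*f*v/c = 2*1.332e+10*7553.3194/3.0e+08
fd = 670734.7663 Hz

670734.7663 Hz


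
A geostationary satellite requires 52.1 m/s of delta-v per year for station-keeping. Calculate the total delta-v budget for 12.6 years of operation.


dV = rate * years = 52.1 * 12.6
dV = 656.4600 m/s

656.4600 m/s


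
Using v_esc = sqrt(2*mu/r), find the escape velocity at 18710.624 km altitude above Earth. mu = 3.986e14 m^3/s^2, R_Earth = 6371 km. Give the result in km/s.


r = 6371.0 + 18710.624 = 25081.6240 km = 2.5081624e+07 m
v_esc = sqrt(2*mu/r) = sqrt(2*3.986e14 / 2.5081624e+07)
v_esc = 5637.7501 m/s = 5.6378 km/s

5.6378 km/s


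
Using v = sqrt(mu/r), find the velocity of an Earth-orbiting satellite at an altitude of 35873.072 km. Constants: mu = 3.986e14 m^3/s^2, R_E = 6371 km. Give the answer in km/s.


r = R_E + alt = 6371.0 + 35873.072 = 42244.0720 km = 4.2244072e+07 m
v = sqrt(mu/r) = sqrt(3.986e14 / 4.2244072e+07) = 3071.7492 m/s = 3.0717 km/s

3.0717 km/s


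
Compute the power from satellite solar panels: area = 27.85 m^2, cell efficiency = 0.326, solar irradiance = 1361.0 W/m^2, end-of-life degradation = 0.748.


P = area * eta * S * degradation
P = 27.85 * 0.326 * 1361.0 * 0.748
P = 9242.7780 W

9242.7780 W


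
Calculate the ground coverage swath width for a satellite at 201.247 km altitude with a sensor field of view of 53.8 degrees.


FOV = 53.8 deg = 0.9389871 rad
swath = 2 * alt * tan(FOV/2) = 2 * 201.247 * tan(0.4694936)
swath = 2 * 201.247 * 0.507329
swath = 204.1969 km

204.1969 km


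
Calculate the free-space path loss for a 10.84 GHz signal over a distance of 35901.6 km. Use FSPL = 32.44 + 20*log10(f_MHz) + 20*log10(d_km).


f = 10.84 GHz = 10840.0000 MHz
d = 35901.6 km
FSPL = 32.44 + 20*log10(10840.0000) + 20*log10(35901.6)
FSPL = 32.44 + 80.7006 + 91.1023
FSPL = 204.2429 dB

204.2429 dB


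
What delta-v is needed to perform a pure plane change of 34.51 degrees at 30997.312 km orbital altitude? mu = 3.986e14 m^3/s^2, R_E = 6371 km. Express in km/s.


r = 37368.3120 km = 3.7368312e+07 m
V = sqrt(mu/r) = 3266.0055 m/s
di = 34.51 deg = 0.6023131 rad
dV = 2*V*sin(di/2) = 2*3266.0055*sin(0.3011566)
dV = 1937.5572 m/s = 1.9376 km/s

1.9376 km/s


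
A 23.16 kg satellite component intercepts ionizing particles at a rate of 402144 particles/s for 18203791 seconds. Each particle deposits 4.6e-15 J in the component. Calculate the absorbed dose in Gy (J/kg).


Total energy deposited = rate * time * E_per
  = 402144 * 18203791 * 4.6e-15 = 0.03367451 J
Dose = E_total / mass = 0.03367451 / 23.16
Dose = 0.001453994 Gy

0.0015 Gy


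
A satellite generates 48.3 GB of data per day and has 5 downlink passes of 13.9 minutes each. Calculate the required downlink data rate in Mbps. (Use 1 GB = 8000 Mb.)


total contact time = 5 * 13.9 * 60 = 4170.0000 s
data = 48.3 GB = 386400.0000 Mb
rate = 386400.0000 / 4170.0000 = 92.6619 Mbps

92.6619 Mbps


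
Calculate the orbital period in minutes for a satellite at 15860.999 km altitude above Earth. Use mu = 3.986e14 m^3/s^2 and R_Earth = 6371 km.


r = 22231.9990 km = 2.2231999e+07 m
T = 2*pi*sqrt(r^3/mu) = 2*pi*sqrt(1.0988427e+22 / 3.986e14)
T = 32989.7476 s = 549.8291 min

549.8291 minutes


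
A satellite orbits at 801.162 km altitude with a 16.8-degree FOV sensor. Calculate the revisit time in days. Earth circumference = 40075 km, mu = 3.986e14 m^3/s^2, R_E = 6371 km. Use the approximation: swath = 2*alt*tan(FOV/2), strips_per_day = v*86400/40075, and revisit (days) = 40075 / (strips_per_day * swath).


swath = 2*801.162*tan(0.1466077) = 236.6106 km
v = sqrt(mu/r) = 7454.9305 m/s = 7.4549 km/s
strips/day = v*86400/40075 = 7.4549*86400/40075 = 16.0725
coverage/day = strips * swath = 16.0725 * 236.6106 = 3802.9276 km
revisit = 40075 / 3802.9276 = 10.5379 days

10.5379 days


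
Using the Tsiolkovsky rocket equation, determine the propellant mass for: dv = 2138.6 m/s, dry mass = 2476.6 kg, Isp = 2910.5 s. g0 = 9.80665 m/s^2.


ve = Isp * g0 = 2910.5 * 9.80665 = 28542.254825 m/s
mass ratio = exp(dv/ve) = exp(2138.6/28542.254825) = 1.07780601
m_prop = m_dry * (mr - 1) = 2476.6 * (1.07780601 - 1)
m_prop = 192.6944 kg

192.6944 kg


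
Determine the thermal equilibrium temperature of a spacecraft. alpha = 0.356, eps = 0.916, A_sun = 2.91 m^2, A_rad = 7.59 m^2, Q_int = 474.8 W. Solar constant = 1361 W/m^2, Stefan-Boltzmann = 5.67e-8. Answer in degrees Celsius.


Numerator = alpha*S*A_sun + Q_int = 0.356*1361*2.91 + 474.8 = 1884.7416 W
Denominator = eps*sigma*A_rad = 0.916*5.67e-8*7.59 = 3.9420335e-07 W/K^4
T^4 = 4.7811404e+09 K^4
T = 262.9559 K = -10.1941 C

-10.1941 degrees Celsius


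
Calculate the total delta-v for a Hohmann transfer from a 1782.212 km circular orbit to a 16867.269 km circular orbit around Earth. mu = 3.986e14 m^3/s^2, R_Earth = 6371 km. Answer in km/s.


r1 = 8153.2120 km = 8.153212e+06 m
r2 = 23238.2690 km = 2.3238269e+07 m
dv1 = sqrt(mu/r1)*(sqrt(2*r2/(r1+r2)) - 1) = 1515.7146 m/s
dv2 = sqrt(mu/r2)*(1 - sqrt(2*r1/(r1+r2))) = 1156.6150 m/s
total dv = |dv1| + |dv2| = 1515.7146 + 1156.6150 = 2672.3296 m/s = 2.6723 km/s

2.6723 km/s


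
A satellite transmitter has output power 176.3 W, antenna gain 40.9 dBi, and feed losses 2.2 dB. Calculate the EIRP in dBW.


Pt = 176.3 W = 22.4625 dBW
EIRP = Pt_dBW + Gt - losses = 22.4625 + 40.9 - 2.2 = 61.1625 dBW

61.1625 dBW


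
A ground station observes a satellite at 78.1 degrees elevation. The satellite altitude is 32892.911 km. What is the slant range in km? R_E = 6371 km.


h = 32892.911 km, el = 78.1 deg
d = -R_E*sin(el) + sqrt((R_E*sin(el))^2 + 2*R_E*h + h^2)
d = -6371.0000*sin(1.3631) + sqrt((6371.0000*0.978509)^2 + 2*6371.0000*32892.911 + 32892.911^2)
d = 33007.8462 km

33007.8462 km


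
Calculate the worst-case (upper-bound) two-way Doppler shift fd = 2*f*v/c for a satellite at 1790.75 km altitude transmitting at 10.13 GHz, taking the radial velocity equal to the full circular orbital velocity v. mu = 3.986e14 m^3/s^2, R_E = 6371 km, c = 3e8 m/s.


r = 8.16175e+06 m
v = sqrt(mu/r) = 6988.3879 m/s (worst-case radial velocity)
f = 10.13 GHz = 1.013e+10 Hz
fd = 2*f*v/c = 2*1.013e+10*6988.3879/3.0e+08
fd = 471949.1297 Hz

471949.1297 Hz


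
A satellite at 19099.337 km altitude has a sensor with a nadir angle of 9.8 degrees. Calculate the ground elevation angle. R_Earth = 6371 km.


r = R_E + alt = 25470.3370 km
Law of sines in the satellite / Earth-center / ground-point triangle:
  sin(nadir)/R_E = sin(90 + el)/r  =>  cos(el) = (r/R_E)*sin(nadir)
cos(el) = (25470.3370 / 6371.0000) * sin(9.8 deg) = 0.680473
el = arccos(0.680473) = 47.1194 deg
(Earth-central angle = 90 - nadir - el = 33.0806 deg)

47.1194 degrees


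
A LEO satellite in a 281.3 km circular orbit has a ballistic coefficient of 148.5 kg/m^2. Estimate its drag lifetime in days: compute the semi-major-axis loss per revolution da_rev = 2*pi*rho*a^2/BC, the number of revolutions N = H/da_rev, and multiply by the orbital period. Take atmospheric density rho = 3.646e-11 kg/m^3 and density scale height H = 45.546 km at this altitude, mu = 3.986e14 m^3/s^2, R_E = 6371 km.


a = R_E + alt = 6652.3000 km = 6.6523e+06 m
da_rev = 2*pi*rho*a^2/BC = 2*pi*3.646e-11*(6.6523e+06)^2/148.5 = 68.267458 m per revolution
N = H/da_rev = 45546.0000 m / 68.267458 m = 667.1700 revolutions
P = 2*pi*sqrt(a^3/mu) = 5399.6917 s
lifetime = N*P = 667.1700 * 5399.6917 = 3.6025123e+06 s = 41.6957 days

41.6957 days


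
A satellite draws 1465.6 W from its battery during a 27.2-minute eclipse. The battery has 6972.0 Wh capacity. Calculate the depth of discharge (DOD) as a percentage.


E_used = P * t / 60 = 1465.6 * 27.2 / 60 = 664.4053 Wh
DOD = E_used / E_total * 100 = 664.4053 / 6972.0 * 100
DOD = 9.5296 %

9.5296 %


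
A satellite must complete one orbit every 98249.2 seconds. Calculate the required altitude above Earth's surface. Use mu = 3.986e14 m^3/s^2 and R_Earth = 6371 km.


T = 98249.2 s
r = (mu*T^2/(4*pi^2))^(1/3) = (3.986e14 * 98249.2^2 / (4*pi^2))^(1/3)
r = 4.601985e+07 m = 46019.8502 km
alt = r - R_E = 46019.8502 - 6371 = 39648.8502 km

39648.8502 km


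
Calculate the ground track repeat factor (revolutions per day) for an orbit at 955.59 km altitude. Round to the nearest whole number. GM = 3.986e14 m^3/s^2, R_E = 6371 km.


r = 7.32659e+06 m
T = 2*pi*sqrt(r^3/mu) = 6241.1419 s = 104.0190 min
revs/day = 1440 / 104.0190 = 13.8436
Rounded: 14 revolutions per day

14 revolutions per day


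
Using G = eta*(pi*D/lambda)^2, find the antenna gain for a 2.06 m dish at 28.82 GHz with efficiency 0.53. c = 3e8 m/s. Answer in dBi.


lambda = c/f = 3e8 / 2.882e+10 = 0.01040944 m
G = eta*(pi*D/lambda)^2 = 0.53*(pi*2.06/0.01040944)^2
G = 204859.2127 (linear)
G = 10*log10(204859.2127) = 53.1146 dBi

53.1146 dBi


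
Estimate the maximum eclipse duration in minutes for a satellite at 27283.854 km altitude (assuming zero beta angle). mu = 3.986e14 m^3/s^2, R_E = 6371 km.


r = 33654.8540 km
T = 1024.0745 min
Eclipse fraction = arcsin(R_E/r)/pi = arcsin(6371.0000/33654.8540)/pi
= arcsin(0.189304)/pi = 0.06062318
Eclipse duration = 0.06062318 * 1024.0745 = 62.0826 min

62.0826 minutes


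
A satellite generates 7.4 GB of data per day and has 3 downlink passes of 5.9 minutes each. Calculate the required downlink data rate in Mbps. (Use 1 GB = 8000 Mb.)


total contact time = 3 * 5.9 * 60 = 1062.0000 s
data = 7.4 GB = 59200.0000 Mb
rate = 59200.0000 / 1062.0000 = 55.7439 Mbps

55.7439 Mbps


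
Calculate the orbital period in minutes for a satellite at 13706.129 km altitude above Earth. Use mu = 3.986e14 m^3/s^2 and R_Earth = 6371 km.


r = 20077.1290 km = 2.0077129e+07 m
T = 2*pi*sqrt(r^3/mu) = 2*pi*sqrt(8.0929122e+21 / 3.986e14)
T = 28311.5493 s = 471.8592 min

471.8592 minutes


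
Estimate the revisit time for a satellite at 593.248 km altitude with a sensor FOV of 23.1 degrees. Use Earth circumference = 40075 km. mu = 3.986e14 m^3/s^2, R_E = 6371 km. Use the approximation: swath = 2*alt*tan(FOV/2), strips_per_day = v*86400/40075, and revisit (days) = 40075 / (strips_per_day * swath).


swath = 2*593.248*tan(0.2015855) = 242.4738 km
v = sqrt(mu/r) = 7565.3937 m/s = 7.5654 km/s
strips/day = v*86400/40075 = 7.5654*86400/40075 = 16.3107
coverage/day = strips * swath = 16.3107 * 242.4738 = 3954.9097 km
revisit = 40075 / 3954.9097 = 10.1330 days

10.1330 days


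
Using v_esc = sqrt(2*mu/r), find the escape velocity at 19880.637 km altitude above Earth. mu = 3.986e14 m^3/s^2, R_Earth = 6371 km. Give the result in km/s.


r = 6371.0 + 19880.637 = 26251.6370 km = 2.6251637e+07 m
v_esc = sqrt(2*mu/r) = sqrt(2*3.986e14 / 2.6251637e+07)
v_esc = 5510.6833 m/s = 5.5107 km/s

5.5107 km/s


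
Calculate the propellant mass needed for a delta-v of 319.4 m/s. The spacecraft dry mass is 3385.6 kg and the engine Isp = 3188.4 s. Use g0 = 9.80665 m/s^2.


ve = Isp * g0 = 3188.4 * 9.80665 = 31267.522860 m/s
mass ratio = exp(dv/ve) = exp(319.4/31267.522860) = 1.01026742
m_prop = m_dry * (mr - 1) = 3385.6 * (1.01026742 - 1)
m_prop = 34.7614 kg

34.7614 kg


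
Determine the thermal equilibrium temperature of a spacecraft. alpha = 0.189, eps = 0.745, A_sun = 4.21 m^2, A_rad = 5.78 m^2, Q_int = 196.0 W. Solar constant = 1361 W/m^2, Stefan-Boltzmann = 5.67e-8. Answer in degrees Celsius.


Numerator = alpha*S*A_sun + Q_int = 0.189*1361*4.21 + 196.0 = 1278.9341 W
Denominator = eps*sigma*A_rad = 0.745*5.67e-8*5.78 = 2.4415587e-07 W/K^4
T^4 = 5.2381869e+09 K^4
T = 269.0266 K = -4.1234 C

-4.1234 degrees Celsius


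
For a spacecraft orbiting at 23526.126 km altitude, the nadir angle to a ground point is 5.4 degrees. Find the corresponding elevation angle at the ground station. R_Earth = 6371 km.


r = R_E + alt = 29897.1260 km
Law of sines in the satellite / Earth-center / ground-point triangle:
  sin(nadir)/R_E = sin(90 + el)/r  =>  cos(el) = (r/R_E)*sin(nadir)
cos(el) = (29897.1260 / 6371.0000) * sin(5.4 deg) = 0.4416211
el = arccos(0.4416211) = 63.7926 deg
(Earth-central angle = 90 - nadir - el = 20.8074 deg)

63.7926 degrees


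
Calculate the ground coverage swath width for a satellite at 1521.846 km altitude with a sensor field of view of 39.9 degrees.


FOV = 39.9 deg = 0.6963864 rad
swath = 2 * alt * tan(FOV/2) = 2 * 1521.846 * tan(0.3481932)
swath = 2 * 1521.846 * 0.3629823
swath = 1104.8063 km

1104.8063 km


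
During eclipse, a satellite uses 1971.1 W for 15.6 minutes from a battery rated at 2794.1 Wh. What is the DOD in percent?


E_used = P * t / 60 = 1971.1 * 15.6 / 60 = 512.4860 Wh
DOD = E_used / E_total * 100 = 512.4860 / 2794.1 * 100
DOD = 18.3417 %

18.3417 %


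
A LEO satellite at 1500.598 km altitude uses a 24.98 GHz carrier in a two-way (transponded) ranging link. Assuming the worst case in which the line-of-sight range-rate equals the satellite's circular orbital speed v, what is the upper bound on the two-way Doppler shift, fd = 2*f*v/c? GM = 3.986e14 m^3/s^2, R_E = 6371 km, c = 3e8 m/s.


r = 7.871598e+06 m
v = sqrt(mu/r) = 7116.0206 m/s (worst-case radial velocity)
f = 24.98 GHz = 2.498e+10 Hz
fd = 2*f*v/c = 2*2.498e+10*7116.0206/3.0e+08
fd = 1.1850546e+06 Hz

1.1851e+06 Hz
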